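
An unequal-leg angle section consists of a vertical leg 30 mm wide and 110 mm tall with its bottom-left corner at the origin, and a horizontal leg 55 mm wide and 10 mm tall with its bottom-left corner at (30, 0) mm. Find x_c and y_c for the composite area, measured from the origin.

x_c = 21.07 mm, y_c = 47.86 mm

Part | A | x̄ᵢ | ȳᵢ | A·x̄ᵢ | A·ȳᵢ
vertical leg | 3300.00 | 15.00 | 55.00 | 49500.00 | 181500.00
horizontal leg | 550.00 | 57.50 | 5.00 | 31625.00 | 2750.00
Σ | 3850.00 |  |  | 81125.00 | 184250.00
x_c = 81125.00 / 3850.00 = 21.07 mm
y_c = 184250.00 / 3850.00 = 47.86 mm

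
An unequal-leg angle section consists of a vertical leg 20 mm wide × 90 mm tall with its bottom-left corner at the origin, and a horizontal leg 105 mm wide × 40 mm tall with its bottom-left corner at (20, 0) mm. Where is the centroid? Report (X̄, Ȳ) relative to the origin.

X̄ = 53.75 mm, Ȳ = 27.50 mm

vertical leg: A = 20 × 90 = 1800.00, centroid at (10.00, 45.00).
horizontal leg: A = 105 × 40 = 4200.00, centroid at (72.50, 20.00).
ΣA = 6000.00 mm²
ΣAX̄ = (1800.00)(10.00) + (4200.00)(72.50) = 322500.00 mm³
ΣAȲ = (1800.00)(45.00) + (4200.00)(20.00) = 165000.00 mm³
X̄ = 322500.00 / 6000.00 = 53.75 mm
Ȳ = 165000.00 / 6000.00 = 27.50 mm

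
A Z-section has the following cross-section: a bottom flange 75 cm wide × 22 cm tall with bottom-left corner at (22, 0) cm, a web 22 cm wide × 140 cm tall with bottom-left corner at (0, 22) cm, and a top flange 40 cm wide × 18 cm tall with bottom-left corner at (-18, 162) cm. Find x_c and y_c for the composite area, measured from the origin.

x_c = 24.49 cm, y_c = 77.91 cm

bottom flange: A = 75 × 22 = 1650.00, centroid at (59.50, 11.00).
web: A = 22 × 140 = 3080.00, centroid at (11.00, 92.00).
top flange: A = 40 × 18 = 720.00, centroid at (2.00, 171.00).
ΣA = 5450.00 cm², ΣAx_c = 133495.00 cm³, ΣAy_c = 424630.00 cm³.
x_c = 133495.00/5450.00 = 24.49 cm; y_c = 424630.00/5450.00 = 77.91 cm.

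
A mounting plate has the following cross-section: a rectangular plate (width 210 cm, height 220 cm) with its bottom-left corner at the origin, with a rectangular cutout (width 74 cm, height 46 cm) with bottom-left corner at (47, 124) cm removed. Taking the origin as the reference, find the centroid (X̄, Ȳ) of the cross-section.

Part | A | x̄ᵢ | ȳᵢ | A·x̄ᵢ | A·ȳᵢ
plate | 46200.00 | 105.00 | 110.00 | 4851000.00 | 5082000.00
hole | -3404.00 | 84.00 | 147.00 | -285936.00 | -500388.00
Σ | 42796.00 |  |  | 4565064.00 | 4581612.00
X̄ = 4565064.00 / 42796.00 = 106.67 cm
Ȳ = 4581612.00 / 42796.00 = 107.06 cm

X̄ = 106.67 cm, Ȳ = 107.06 cm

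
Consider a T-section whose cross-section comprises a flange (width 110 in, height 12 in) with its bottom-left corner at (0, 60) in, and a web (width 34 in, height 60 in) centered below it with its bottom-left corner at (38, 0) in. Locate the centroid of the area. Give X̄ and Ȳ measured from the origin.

X̄ = 55.00 in, Ȳ = 44.14 in

web: A = 34 × 60 = 2040.00, centroid at (55.00, 30.00).
flange: A = 110 × 12 = 1320.00, centroid at (55.00, 66.00).
ΣA = 3360.00 in², ΣAX̄ = 184800.00 in³, ΣAȲ = 148320.00 in³.
X̄ = 184800.00/3360.00 = 55.00 in; Ȳ = 148320.00/3360.00 = 44.14 in.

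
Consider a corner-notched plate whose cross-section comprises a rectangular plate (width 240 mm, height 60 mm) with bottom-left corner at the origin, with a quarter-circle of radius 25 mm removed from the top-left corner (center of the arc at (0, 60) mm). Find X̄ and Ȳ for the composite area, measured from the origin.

Part | A | x̄ᵢ | ȳᵢ | A·x̄ᵢ | A·ȳᵢ
plate | 14400.00 | 120.00 | 30.00 | 1728000.00 | 432000.00
removed quarter-circle | -490.87 | 10.61 | 49.39 | -5208.33 | -24244.10
Σ | 13909.13 |  |  | 1722791.67 | 407755.90
X̄ = 1722791.67 / 13909.13 = 123.86 mm
Ȳ = 407755.90 / 13909.13 = 29.32 mm

X̄ = 123.86 mm, Ȳ = 29.32 mm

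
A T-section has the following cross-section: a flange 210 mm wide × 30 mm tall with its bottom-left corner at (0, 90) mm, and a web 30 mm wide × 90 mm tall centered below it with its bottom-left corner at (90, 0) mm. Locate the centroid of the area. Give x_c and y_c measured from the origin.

x_c = 105.00 mm, y_c = 87.00 mm

web: A = 30 × 90 = 2700.00, centroid at (105.00, 45.00).
flange: A = 210 × 30 = 6300.00, centroid at (105.00, 105.00).
ΣA = 9000.00 mm²
ΣAx_c = (2700.00)(105.00) + (6300.00)(105.00) = 945000.00 mm³
ΣAy_c = (2700.00)(45.00) + (6300.00)(105.00) = 783000.00 mm³
x_c = 945000.00 / 9000.00 = 105.00 mm
y_c = 783000.00 / 9000.00 = 87.00 mm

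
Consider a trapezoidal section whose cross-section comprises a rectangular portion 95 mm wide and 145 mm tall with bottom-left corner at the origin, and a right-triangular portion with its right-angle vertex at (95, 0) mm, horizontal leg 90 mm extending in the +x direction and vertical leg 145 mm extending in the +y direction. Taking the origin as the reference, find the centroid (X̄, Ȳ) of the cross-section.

X̄ = 72.41 mm, Ȳ = 64.73 mm

Part | A | x̄ᵢ | ȳᵢ | A·x̄ᵢ | A·ȳᵢ
rectangular portion | 13775.00 | 47.50 | 72.50 | 654312.50 | 998687.50
triangular portion | 6525.00 | 125.00 | 48.33 | 815625.00 | 315375.00
Σ | 20300.00 |  |  | 1469937.50 | 1314062.50
X̄ = 1469937.50 / 20300.00 = 72.41 mm
Ȳ = 1314062.50 / 20300.00 = 64.73 mm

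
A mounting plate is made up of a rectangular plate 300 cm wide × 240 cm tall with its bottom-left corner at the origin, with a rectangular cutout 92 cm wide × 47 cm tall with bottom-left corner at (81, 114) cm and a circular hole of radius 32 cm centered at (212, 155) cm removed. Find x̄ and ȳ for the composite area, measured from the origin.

plate: A = 300 × 240 = 72000.00, centroid at (150.00, 120.00).
hole 1: A = −(92 × 47) = -4324.00, centroid at (127.00, 137.50).
hole 2: A = −π·32² = -3216.99, centroid at (212.00, 155.00).
ΣA = 64459.01 cm², ΣAx̄ = 9568849.93 cm³, ΣAȳ = 7546816.41 cm³.
x̄ = 9568849.93/64459.01 = 148.45 cm; ȳ = 7546816.41/64459.01 = 117.08 cm.

x̄ = 148.45 cm, ȳ = 117.08 cm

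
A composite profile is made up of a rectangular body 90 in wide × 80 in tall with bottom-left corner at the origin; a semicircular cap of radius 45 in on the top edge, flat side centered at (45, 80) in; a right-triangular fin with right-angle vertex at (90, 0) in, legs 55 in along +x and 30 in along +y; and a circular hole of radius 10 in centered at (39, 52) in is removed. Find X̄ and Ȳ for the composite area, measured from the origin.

X̄ = 49.97 in, Ȳ = 54.64 in

rectangular body: A = 90 × 80 = 7200.00, centroid at (45.00, 40.00).
semicircular top: A = ½π·45² = 3180.86, centroid at (45.00, 99.10).
triangular fin: A = ½·55·30 = 825.00, centroid at (108.33, 10.00).
hole: A = −π·10² = -314.16, centroid at (39.00, 52.00).
ΣA = 10891.70 in²
ΣAX̄ = (7200.00)(45.00) + (3180.86)(45.00) + (825.00)(108.33) + (-314.16)(39.00) = 544261.60 in³
ΣAȲ = (7200.00)(40.00) + (3180.86)(99.10) + (825.00)(10.00) + (-314.16)(52.00) = 595132.72 in³
X̄ = 544261.60 / 10891.70 = 49.97 in
Ȳ = 595132.72 / 10891.70 = 54.64 in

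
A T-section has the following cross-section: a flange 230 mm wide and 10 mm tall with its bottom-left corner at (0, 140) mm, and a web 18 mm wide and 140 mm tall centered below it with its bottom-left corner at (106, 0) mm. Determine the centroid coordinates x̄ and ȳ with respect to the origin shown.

web: A = 18 × 140 = 2520.00, centroid at (115.00, 70.00).
flange: A = 230 × 10 = 2300.00, centroid at (115.00, 145.00).
ΣA = 4820.00 mm², ΣAx̄ = 554300.00 mm³, ΣAȳ = 509900.00 mm³.
x̄ = 554300.00/4820.00 = 115.00 mm; ȳ = 509900.00/4820.00 = 105.79 mm.

x̄ = 115.00 mm, ȳ = 105.79 mm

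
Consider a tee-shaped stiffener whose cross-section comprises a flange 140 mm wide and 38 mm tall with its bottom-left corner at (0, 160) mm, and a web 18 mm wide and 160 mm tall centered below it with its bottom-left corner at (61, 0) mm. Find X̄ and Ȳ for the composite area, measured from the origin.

Part | A | x̄ᵢ | ȳᵢ | A·x̄ᵢ | A·ȳᵢ
web | 2880.00 | 70.00 | 80.00 | 201600.00 | 230400.00
flange | 5320.00 | 70.00 | 179.00 | 372400.00 | 952280.00
Σ | 8200.00 |  |  | 574000.00 | 1182680.00
X̄ = 574000.00 / 8200.00 = 70.00 mm
Ȳ = 1182680.00 / 8200.00 = 144.23 mm

X̄ = 70.00 mm, Ȳ = 144.23 mm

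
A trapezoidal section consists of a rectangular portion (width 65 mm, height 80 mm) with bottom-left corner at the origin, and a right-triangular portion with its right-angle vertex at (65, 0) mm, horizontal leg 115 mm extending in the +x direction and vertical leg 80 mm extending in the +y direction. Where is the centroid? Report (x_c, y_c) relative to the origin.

x_c = 65.75 mm, y_c = 33.74 mm

Part | A | x̄ᵢ | ȳᵢ | A·x̄ᵢ | A·ȳᵢ
rectangular portion | 5200.00 | 32.50 | 40.00 | 169000.00 | 208000.00
triangular portion | 4600.00 | 103.33 | 26.67 | 475333.33 | 122666.67
Σ | 9800.00 |  |  | 644333.33 | 330666.67
x_c = 644333.33 / 9800.00 = 65.75 mm
y_c = 330666.67 / 9800.00 = 33.74 mm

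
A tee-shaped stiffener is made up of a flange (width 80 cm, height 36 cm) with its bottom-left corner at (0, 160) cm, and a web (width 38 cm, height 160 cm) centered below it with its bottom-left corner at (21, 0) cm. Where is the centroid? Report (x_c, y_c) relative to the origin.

web: A = 38 × 160 = 6080.00, centroid at (40.00, 80.00).
flange: A = 80 × 36 = 2880.00, centroid at (40.00, 178.00).
ΣA = 8960.00 cm², ΣAx_c = 358400.00 cm³, ΣAy_c = 999040.00 cm³.
x_c = 358400.00/8960.00 = 40.00 cm; y_c = 999040.00/8960.00 = 111.50 cm.

x_c = 40.00 cm, y_c = 111.50 cm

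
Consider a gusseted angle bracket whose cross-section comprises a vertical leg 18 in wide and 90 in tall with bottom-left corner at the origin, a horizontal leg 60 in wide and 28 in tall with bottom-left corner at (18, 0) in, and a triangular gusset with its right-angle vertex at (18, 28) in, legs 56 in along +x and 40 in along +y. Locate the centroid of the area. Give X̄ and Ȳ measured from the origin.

vertical leg: A = 18 × 90 = 1620.00, centroid at (9.00, 45.00).
horizontal leg: A = 60 × 28 = 1680.00, centroid at (48.00, 14.00).
gusset: A = ½·56·40 = 1120.00, centroid at (36.67, 41.33).
ΣA = 4420.00 in², ΣAX̄ = 136286.67 in³, ΣAȲ = 142713.33 in³.
X̄ = 136286.67/4420.00 = 30.83 in; Ȳ = 142713.33/4420.00 = 32.29 in.

X̄ = 30.83 in, Ȳ = 32.29 in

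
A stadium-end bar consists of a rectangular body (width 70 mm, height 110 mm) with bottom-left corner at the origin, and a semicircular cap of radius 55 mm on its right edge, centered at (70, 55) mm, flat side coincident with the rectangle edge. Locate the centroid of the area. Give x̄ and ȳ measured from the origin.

x̄ = 57.26 mm, ȳ = 55.00 mm

Part | A | x̄ᵢ | ȳᵢ | A·x̄ᵢ | A·ȳᵢ
rectangular body | 7700.00 | 35.00 | 55.00 | 269500.00 | 423500.00
semicircular end | 4751.66 | 93.34 | 55.00 | 443532.79 | 261341.24
Σ | 12451.66 |  |  | 713032.79 | 684841.24
x̄ = 713032.79 / 12451.66 = 57.26 mm
ȳ = 684841.24 / 12451.66 = 55.00 mm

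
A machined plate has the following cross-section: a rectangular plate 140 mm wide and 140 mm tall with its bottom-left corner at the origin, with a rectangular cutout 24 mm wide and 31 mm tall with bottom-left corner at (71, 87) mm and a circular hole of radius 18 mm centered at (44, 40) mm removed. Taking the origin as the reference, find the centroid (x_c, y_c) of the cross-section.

x_c = 70.94 mm, y_c = 70.36 mm

plate: A = 140 × 140 = 19600.00, centroid at (70.00, 70.00).
hole 1: A = −(24 × 31) = -744.00, centroid at (83.00, 102.50).
hole 2: A = −π·18² = -1017.88, centroid at (44.00, 40.00).
ΣA = 17838.12 mm², ΣAx_c = 1265461.46 mm³, ΣAy_c = 1255024.96 mm³.
x_c = 1265461.46/17838.12 = 70.94 mm; y_c = 1255024.96/17838.12 = 70.36 mm.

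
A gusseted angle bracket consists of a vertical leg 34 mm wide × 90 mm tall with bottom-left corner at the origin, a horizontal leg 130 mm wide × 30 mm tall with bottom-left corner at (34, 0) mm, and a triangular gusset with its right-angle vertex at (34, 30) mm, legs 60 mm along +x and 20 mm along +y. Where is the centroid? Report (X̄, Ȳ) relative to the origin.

Part | A | x̄ᵢ | ȳᵢ | A·x̄ᵢ | A·ȳᵢ
vertical leg | 3060.00 | 17.00 | 45.00 | 52020.00 | 137700.00
horizontal leg | 3900.00 | 99.00 | 15.00 | 386100.00 | 58500.00
gusset | 600.00 | 54.00 | 36.67 | 32400.00 | 22000.00
Σ | 7560.00 |  |  | 470520.00 | 218200.00
X̄ = 470520.00 / 7560.00 = 62.24 mm
Ȳ = 218200.00 / 7560.00 = 28.86 mm

X̄ = 62.24 mm, Ȳ = 28.86 mm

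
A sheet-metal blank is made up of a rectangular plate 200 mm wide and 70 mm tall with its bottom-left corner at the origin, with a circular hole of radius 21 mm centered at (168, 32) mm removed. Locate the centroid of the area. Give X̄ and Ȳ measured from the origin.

Part | A | x̄ᵢ | ȳᵢ | A·x̄ᵢ | A·ȳᵢ
plate | 14000.00 | 100.00 | 35.00 | 1400000.00 | 490000.00
hole | -1385.44 | 168.00 | 32.00 | -232754.32 | -44334.16
Σ | 12614.56 |  |  | 1167245.68 | 445665.84
X̄ = 1167245.68 / 12614.56 = 92.53 mm
Ȳ = 445665.84 / 12614.56 = 35.33 mm

X̄ = 92.53 mm, Ȳ = 35.33 mm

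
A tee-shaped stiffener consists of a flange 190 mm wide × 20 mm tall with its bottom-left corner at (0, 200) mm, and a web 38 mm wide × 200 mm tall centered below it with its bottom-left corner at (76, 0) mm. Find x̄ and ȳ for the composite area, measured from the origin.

x̄ = 95.00 mm, ȳ = 136.67 mm

web: A = 38 × 200 = 7600.00, centroid at (95.00, 100.00).
flange: A = 190 × 20 = 3800.00, centroid at (95.00, 210.00).
ΣA = 11400.00 mm², ΣAx̄ = 1083000.00 mm³, ΣAȳ = 1558000.00 mm³.
x̄ = 1083000.00/11400.00 = 95.00 mm; ȳ = 1558000.00/11400.00 = 136.67 mm.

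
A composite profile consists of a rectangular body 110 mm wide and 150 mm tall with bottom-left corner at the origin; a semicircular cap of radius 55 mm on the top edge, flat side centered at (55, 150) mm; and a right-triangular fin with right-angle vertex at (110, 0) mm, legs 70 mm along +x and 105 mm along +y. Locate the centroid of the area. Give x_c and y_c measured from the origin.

rectangular body: A = 110 × 150 = 16500.00, centroid at (55.00, 75.00).
semicircular top: A = ½π·55² = 4751.66, centroid at (55.00, 173.34).
triangular fin: A = ½·70·105 = 3675.00, centroid at (133.33, 35.00).
ΣA = 24926.66 mm²
ΣAx_c = (16500.00)(55.00) + (4751.66)(55.00) + (3675.00)(133.33) = 1658841.24 mm³
ΣAy_c = (16500.00)(75.00) + (4751.66)(173.34) + (3675.00)(35.00) = 2189790.50 mm³
x_c = 1658841.24 / 24926.66 = 66.55 mm
y_c = 2189790.50 / 24926.66 = 87.85 mm

x_c = 66.55 mm, y_c = 87.85 mm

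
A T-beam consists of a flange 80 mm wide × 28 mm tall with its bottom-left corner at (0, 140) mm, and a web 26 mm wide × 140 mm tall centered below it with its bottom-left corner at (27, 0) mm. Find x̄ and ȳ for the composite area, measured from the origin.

x̄ = 40.00 mm, ȳ = 102.00 mm

web: A = 26 × 140 = 3640.00, centroid at (40.00, 70.00).
flange: A = 80 × 28 = 2240.00, centroid at (40.00, 154.00).
ΣA = 5880.00 mm², ΣAx̄ = 235200.00 mm³, ΣAȳ = 599760.00 mm³.
x̄ = 235200.00/5880.00 = 40.00 mm; ȳ = 599760.00/5880.00 = 102.00 mm.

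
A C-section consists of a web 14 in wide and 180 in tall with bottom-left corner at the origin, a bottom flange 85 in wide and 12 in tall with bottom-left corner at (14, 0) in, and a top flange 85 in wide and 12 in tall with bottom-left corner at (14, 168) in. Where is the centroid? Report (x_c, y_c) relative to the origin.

Part | A | x̄ᵢ | ȳᵢ | A·x̄ᵢ | A·ȳᵢ
web | 2520.00 | 7.00 | 90.00 | 17640.00 | 226800.00
bottom flange | 1020.00 | 56.50 | 6.00 | 57630.00 | 6120.00
top flange | 1020.00 | 56.50 | 174.00 | 57630.00 | 177480.00
Σ | 4560.00 |  |  | 132900.00 | 410400.00
x_c = 132900.00 / 4560.00 = 29.14 in
y_c = 410400.00 / 4560.00 = 90.00 in

x_c = 29.14 in, y_c = 90.00 in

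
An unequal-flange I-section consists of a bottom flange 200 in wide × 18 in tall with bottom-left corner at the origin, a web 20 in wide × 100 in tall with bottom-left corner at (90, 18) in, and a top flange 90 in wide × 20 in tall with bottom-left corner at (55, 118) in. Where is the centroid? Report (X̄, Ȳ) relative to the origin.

X̄ = 100.00 in, Ȳ = 53.89 in

Part | A | x̄ᵢ | ȳᵢ | A·x̄ᵢ | A·ȳᵢ
bottom flange | 3600.00 | 100.00 | 9.00 | 360000.00 | 32400.00
web | 2000.00 | 100.00 | 68.00 | 200000.00 | 136000.00
top flange | 1800.00 | 100.00 | 128.00 | 180000.00 | 230400.00
Σ | 7400.00 |  |  | 740000.00 | 398800.00
X̄ = 740000.00 / 7400.00 = 100.00 in
Ȳ = 398800.00 / 7400.00 = 53.89 in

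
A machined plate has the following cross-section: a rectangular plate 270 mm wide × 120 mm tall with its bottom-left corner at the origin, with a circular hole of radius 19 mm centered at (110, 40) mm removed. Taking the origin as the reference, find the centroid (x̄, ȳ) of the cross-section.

plate: A = 270 × 120 = 32400.00, centroid at (135.00, 60.00).
hole: A = −π·19² = -1134.11, centroid at (110.00, 40.00).
ΣA = 31265.89 mm²
ΣAx̄ = (32400.00)(135.00) + (-1134.11)(110.00) = 4249247.36 mm³
ΣAȳ = (32400.00)(60.00) + (-1134.11)(40.00) = 1898635.40 mm³
x̄ = 4249247.36 / 31265.89 = 135.91 mm
ȳ = 1898635.40 / 31265.89 = 60.73 mm

x̄ = 135.91 mm, ȳ = 60.73 mm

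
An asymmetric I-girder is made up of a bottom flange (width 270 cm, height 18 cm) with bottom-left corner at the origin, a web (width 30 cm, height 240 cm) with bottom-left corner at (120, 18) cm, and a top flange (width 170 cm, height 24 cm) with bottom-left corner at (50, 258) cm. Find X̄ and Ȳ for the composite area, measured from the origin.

bottom flange: A = 270 × 18 = 4860.00, centroid at (135.00, 9.00).
web: A = 30 × 240 = 7200.00, centroid at (135.00, 138.00).
top flange: A = 170 × 24 = 4080.00, centroid at (135.00, 270.00).
ΣA = 16140.00 cm², ΣAX̄ = 2178900.00 cm³, ΣAȲ = 2138940.00 cm³.
X̄ = 2178900.00/16140.00 = 135.00 cm; Ȳ = 2138940.00/16140.00 = 132.52 cm.

X̄ = 135.00 cm, Ȳ = 132.52 cm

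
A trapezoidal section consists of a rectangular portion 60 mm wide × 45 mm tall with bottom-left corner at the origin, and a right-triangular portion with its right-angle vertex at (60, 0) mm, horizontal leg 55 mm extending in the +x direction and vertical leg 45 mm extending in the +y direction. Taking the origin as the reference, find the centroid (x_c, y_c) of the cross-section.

Part | A | x̄ᵢ | ȳᵢ | A·x̄ᵢ | A·ȳᵢ
rectangular portion | 2700.00 | 30.00 | 22.50 | 81000.00 | 60750.00
triangular portion | 1237.50 | 78.33 | 15.00 | 96937.50 | 18562.50
Σ | 3937.50 |  |  | 177937.50 | 79312.50
x_c = 177937.50 / 3937.50 = 45.19 mm
y_c = 79312.50 / 3937.50 = 20.14 mm

x_c = 45.19 mm, y_c = 20.14 mm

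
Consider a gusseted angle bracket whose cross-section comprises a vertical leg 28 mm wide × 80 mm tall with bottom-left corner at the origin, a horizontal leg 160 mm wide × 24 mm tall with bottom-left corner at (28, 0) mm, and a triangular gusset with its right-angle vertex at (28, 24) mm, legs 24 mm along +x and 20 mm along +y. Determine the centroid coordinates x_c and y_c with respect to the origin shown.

vertical leg: A = 28 × 80 = 2240.00, centroid at (14.00, 40.00).
horizontal leg: A = 160 × 24 = 3840.00, centroid at (108.00, 12.00).
gusset: A = ½·24·20 = 240.00, centroid at (36.00, 30.67).
ΣA = 6320.00 mm², ΣAx_c = 454720.00 mm³, ΣAy_c = 143040.00 mm³.
x_c = 454720.00/6320.00 = 71.95 mm; y_c = 143040.00/6320.00 = 22.63 mm.

x_c = 71.95 mm, y_c = 22.63 mm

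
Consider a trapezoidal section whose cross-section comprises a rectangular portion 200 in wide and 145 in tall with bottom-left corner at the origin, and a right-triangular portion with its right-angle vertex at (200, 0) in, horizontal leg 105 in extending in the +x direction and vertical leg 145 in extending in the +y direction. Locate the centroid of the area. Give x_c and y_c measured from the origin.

Part | A | x̄ᵢ | ȳᵢ | A·x̄ᵢ | A·ȳᵢ
rectangular portion | 29000.00 | 100.00 | 72.50 | 2900000.00 | 2102500.00
triangular portion | 7612.50 | 235.00 | 48.33 | 1788937.50 | 367937.50
Σ | 36612.50 |  |  | 4688937.50 | 2470437.50
x_c = 4688937.50 / 36612.50 = 128.07 in
y_c = 2470437.50 / 36612.50 = 67.48 in

x_c = 128.07 in, y_c = 67.48 in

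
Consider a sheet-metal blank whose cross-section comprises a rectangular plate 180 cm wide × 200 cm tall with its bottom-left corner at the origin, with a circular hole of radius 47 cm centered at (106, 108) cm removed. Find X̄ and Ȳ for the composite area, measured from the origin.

Part | A | x̄ᵢ | ȳᵢ | A·x̄ᵢ | A·ȳᵢ
plate | 36000.00 | 90.00 | 100.00 | 3240000.00 | 3600000.00
hole | -6939.78 | 106.00 | 108.00 | -735616.49 | -749496.04
Σ | 29060.22 |  |  | 2504383.51 | 2850503.96
X̄ = 2504383.51 / 29060.22 = 86.18 cm
Ȳ = 2850503.96 / 29060.22 = 98.09 cm

X̄ = 86.18 cm, Ȳ = 98.09 cm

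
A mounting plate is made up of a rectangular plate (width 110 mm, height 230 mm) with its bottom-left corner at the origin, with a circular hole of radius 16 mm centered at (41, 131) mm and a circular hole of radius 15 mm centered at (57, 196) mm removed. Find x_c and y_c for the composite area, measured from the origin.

x_c = 55.41 mm, y_c = 112.05 mm

plate: A = 110 × 230 = 25300.00, centroid at (55.00, 115.00).
hole 1: A = −π·16² = -804.25, centroid at (41.00, 131.00).
hole 2: A = −π·15² = -706.86, centroid at (57.00, 196.00).
ΣA = 23788.89 mm²
ΣAx_c = (25300.00)(55.00) + (-804.25)(41.00) + (-706.86)(57.00) = 1318234.92 mm³
ΣAy_c = (25300.00)(115.00) + (-804.25)(131.00) + (-706.86)(196.00) = 2665599.31 mm³
x_c = 1318234.92 / 23788.89 = 55.41 mm
y_c = 2665599.31 / 23788.89 = 112.05 mm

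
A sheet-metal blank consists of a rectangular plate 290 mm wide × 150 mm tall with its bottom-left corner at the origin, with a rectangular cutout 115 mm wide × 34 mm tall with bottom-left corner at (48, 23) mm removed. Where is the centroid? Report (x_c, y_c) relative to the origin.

plate: A = 290 × 150 = 43500.00, centroid at (145.00, 75.00).
hole: A = −(115 × 34) = -3910.00, centroid at (105.50, 40.00).
ΣA = 39590.00 mm²
ΣAx_c = (43500.00)(145.00) + (-3910.00)(105.50) = 5894995.00 mm³
ΣAy_c = (43500.00)(75.00) + (-3910.00)(40.00) = 3106100.00 mm³
x_c = 5894995.00 / 39590.00 = 148.90 mm
y_c = 3106100.00 / 39590.00 = 78.46 mm

x_c = 148.90 mm, y_c = 78.46 mm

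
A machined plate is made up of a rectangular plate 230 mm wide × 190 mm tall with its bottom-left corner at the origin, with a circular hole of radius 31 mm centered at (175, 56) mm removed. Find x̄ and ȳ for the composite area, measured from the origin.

x̄ = 110.55 mm, ȳ = 97.89 mm

Part | A | x̄ᵢ | ȳᵢ | A·x̄ᵢ | A·ȳᵢ
plate | 43700.00 | 115.00 | 95.00 | 5025500.00 | 4151500.00
hole | -3019.07 | 175.00 | 56.00 | -528337.34 | -169067.95
Σ | 40680.93 |  |  | 4497162.66 | 3982432.05
x̄ = 4497162.66 / 40680.93 = 110.55 mm
ȳ = 3982432.05 / 40680.93 = 97.89 mm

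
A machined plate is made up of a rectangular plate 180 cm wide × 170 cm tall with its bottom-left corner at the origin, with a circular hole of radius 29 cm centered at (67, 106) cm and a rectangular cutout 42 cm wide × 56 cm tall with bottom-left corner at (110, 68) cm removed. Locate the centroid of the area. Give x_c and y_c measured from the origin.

Part | A | x̄ᵢ | ȳᵢ | A·x̄ᵢ | A·ȳᵢ
plate | 30600.00 | 90.00 | 85.00 | 2754000.00 | 2601000.00
hole 1 | -2642.08 | 67.00 | 106.00 | -177019.32 | -280060.42
hole 2 | -2352.00 | 131.00 | 96.00 | -308112.00 | -225792.00
Σ | 25605.92 |  |  | 2268868.68 | 2095147.58
x_c = 2268868.68 / 25605.92 = 88.61 cm
y_c = 2095147.58 / 25605.92 = 81.82 cm

x_c = 88.61 cm, y_c = 81.82 cm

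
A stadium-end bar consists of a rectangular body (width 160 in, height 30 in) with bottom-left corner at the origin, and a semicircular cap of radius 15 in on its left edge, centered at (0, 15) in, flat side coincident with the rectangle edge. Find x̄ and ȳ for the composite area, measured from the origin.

rectangular body: A = 160 × 30 = 4800.00, centroid at (80.00, 15.00).
semicircular end: A = ½π·15² = 353.43, centroid at (-6.37, 15.00).
ΣA = 5153.43 in², ΣAx̄ = 381750.00 in³, ΣAȳ = 77301.44 in³.
x̄ = 381750.00/5153.43 = 74.08 in; ȳ = 77301.44/5153.43 = 15.00 in.

x̄ = 74.08 in, ȳ = 15.00 in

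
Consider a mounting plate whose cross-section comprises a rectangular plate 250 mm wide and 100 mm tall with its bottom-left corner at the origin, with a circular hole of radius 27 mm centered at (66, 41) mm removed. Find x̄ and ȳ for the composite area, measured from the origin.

plate: A = 250 × 100 = 25000.00, centroid at (125.00, 50.00).
hole: A = −π·27² = -2290.22, centroid at (66.00, 41.00).
ΣA = 22709.78 mm²
ΣAx̄ = (25000.00)(125.00) + (-2290.22)(66.00) = 2973845.41 mm³
ΣAȳ = (25000.00)(50.00) + (-2290.22)(41.00) = 1156100.94 mm³
x̄ = 2973845.41 / 22709.78 = 130.95 mm
ȳ = 1156100.94 / 22709.78 = 50.91 mm

x̄ = 130.95 mm, ȳ = 50.91 mm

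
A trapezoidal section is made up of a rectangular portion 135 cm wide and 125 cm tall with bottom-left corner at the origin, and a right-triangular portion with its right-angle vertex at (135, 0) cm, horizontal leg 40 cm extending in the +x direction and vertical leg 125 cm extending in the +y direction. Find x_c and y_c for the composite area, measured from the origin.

x_c = 77.93 cm, y_c = 59.81 cm

rectangular portion: A = 135 × 125 = 16875.00, centroid at (67.50, 62.50).
triangular portion: A = ½·40·125 = 2500.00, centroid at (148.33, 41.67).
ΣA = 19375.00 cm²
ΣAx_c = (16875.00)(67.50) + (2500.00)(148.33) = 1509895.83 cm³
ΣAy_c = (16875.00)(62.50) + (2500.00)(41.67) = 1158854.17 cm³
x_c = 1509895.83 / 19375.00 = 77.93 cm
y_c = 1158854.17 / 19375.00 = 59.81 cm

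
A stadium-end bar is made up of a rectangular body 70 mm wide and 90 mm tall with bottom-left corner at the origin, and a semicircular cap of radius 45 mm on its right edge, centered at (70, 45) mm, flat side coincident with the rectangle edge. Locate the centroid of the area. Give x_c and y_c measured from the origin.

x_c = 53.15 mm, y_c = 45.00 mm

rectangular body: A = 70 × 90 = 6300.00, centroid at (35.00, 45.00).
semicircular end: A = ½π·45² = 3180.86, centroid at (89.10, 45.00).
ΣA = 9480.86 mm²
ΣAx_c = (6300.00)(35.00) + (3180.86)(89.10) = 503910.38 mm³
ΣAy_c = (6300.00)(45.00) + (3180.86)(45.00) = 426638.82 mm³
x_c = 503910.38 / 9480.86 = 53.15 mm
y_c = 426638.82 / 9480.86 = 45.00 mm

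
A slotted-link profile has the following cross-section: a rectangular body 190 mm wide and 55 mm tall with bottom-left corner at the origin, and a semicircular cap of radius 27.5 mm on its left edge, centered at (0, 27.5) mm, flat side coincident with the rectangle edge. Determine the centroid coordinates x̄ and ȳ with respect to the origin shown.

Part | A | x̄ᵢ | ȳᵢ | A·x̄ᵢ | A·ȳᵢ
rectangular body | 10450.00 | 95.00 | 27.50 | 992750.00 | 287375.00
semicircular end | 1187.91 | -11.67 | 27.50 | -13864.58 | 32667.65
Σ | 11637.91 |  |  | 978885.42 | 320042.65
x̄ = 978885.42 / 11637.91 = 84.11 mm
ȳ = 320042.65 / 11637.91 = 27.50 mm

x̄ = 84.11 mm, ȳ = 27.50 mm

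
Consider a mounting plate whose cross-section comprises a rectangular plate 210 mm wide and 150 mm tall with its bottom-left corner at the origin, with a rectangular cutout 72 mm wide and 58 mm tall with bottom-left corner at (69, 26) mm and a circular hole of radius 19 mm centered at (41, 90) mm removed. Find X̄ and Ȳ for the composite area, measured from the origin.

plate: A = 210 × 150 = 31500.00, centroid at (105.00, 75.00).
hole 1: A = −(72 × 58) = -4176.00, centroid at (105.00, 55.00).
hole 2: A = −π·19² = -1134.11, centroid at (41.00, 90.00).
ΣA = 26189.89 mm², ΣAX̄ = 2822521.29 mm³, ΣAȲ = 2030749.65 mm³.
X̄ = 2822521.29/26189.89 = 107.77 mm; Ȳ = 2030749.65/26189.89 = 77.54 mm.

X̄ = 107.77 mm, Ȳ = 77.54 mm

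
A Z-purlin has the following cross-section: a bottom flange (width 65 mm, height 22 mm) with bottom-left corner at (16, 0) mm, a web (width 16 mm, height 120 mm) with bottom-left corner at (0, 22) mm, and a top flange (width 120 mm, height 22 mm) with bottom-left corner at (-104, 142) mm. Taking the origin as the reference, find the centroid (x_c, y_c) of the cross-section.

x_c = -5.25 mm, y_c = 96.34 mm

bottom flange: A = 65 × 22 = 1430.00, centroid at (48.50, 11.00).
web: A = 16 × 120 = 1920.00, centroid at (8.00, 82.00).
top flange: A = 120 × 22 = 2640.00, centroid at (-44.00, 153.00).
ΣA = 5990.00 mm²
ΣAx_c = (1430.00)(48.50) + (1920.00)(8.00) + (2640.00)(-44.00) = -31445.00 mm³
ΣAy_c = (1430.00)(11.00) + (1920.00)(82.00) + (2640.00)(153.00) = 577090.00 mm³
x_c = -31445.00 / 5990.00 = -5.25 mm
y_c = 577090.00 / 5990.00 = 96.34 mm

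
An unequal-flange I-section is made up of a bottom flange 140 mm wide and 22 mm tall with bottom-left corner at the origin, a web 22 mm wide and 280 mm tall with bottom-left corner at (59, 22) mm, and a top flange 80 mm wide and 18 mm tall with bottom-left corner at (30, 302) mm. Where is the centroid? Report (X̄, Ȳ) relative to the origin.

bottom flange: A = 140 × 22 = 3080.00, centroid at (70.00, 11.00).
web: A = 22 × 280 = 6160.00, centroid at (70.00, 162.00).
top flange: A = 80 × 18 = 1440.00, centroid at (70.00, 311.00).
ΣA = 10680.00 mm²
ΣAX̄ = (3080.00)(70.00) + (6160.00)(70.00) + (1440.00)(70.00) = 747600.00 mm³
ΣAȲ = (3080.00)(11.00) + (6160.00)(162.00) + (1440.00)(311.00) = 1479640.00 mm³
X̄ = 747600.00 / 10680.00 = 70.00 mm
Ȳ = 1479640.00 / 10680.00 = 138.54 mm

X̄ = 70.00 mm, Ȳ = 138.54 mm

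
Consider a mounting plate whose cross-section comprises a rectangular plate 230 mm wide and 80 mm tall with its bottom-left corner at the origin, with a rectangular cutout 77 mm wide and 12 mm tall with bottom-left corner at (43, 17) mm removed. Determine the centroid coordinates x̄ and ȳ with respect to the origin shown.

plate: A = 230 × 80 = 18400.00, centroid at (115.00, 40.00).
hole: A = −(77 × 12) = -924.00, centroid at (81.50, 23.00).
ΣA = 17476.00 mm²
ΣAx̄ = (18400.00)(115.00) + (-924.00)(81.50) = 2040694.00 mm³
ΣAȳ = (18400.00)(40.00) + (-924.00)(23.00) = 714748.00 mm³
x̄ = 2040694.00 / 17476.00 = 116.77 mm
ȳ = 714748.00 / 17476.00 = 40.90 mm

x̄ = 116.77 mm, ȳ = 40.90 mm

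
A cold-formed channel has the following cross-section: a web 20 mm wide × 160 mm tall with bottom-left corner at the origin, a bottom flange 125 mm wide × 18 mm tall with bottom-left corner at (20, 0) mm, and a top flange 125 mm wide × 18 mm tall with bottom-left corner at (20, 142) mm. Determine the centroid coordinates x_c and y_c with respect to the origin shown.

x_c = 52.37 mm, y_c = 80.00 mm

Part | A | x̄ᵢ | ȳᵢ | A·x̄ᵢ | A·ȳᵢ
web | 3200.00 | 10.00 | 80.00 | 32000.00 | 256000.00
bottom flange | 2250.00 | 82.50 | 9.00 | 185625.00 | 20250.00
top flange | 2250.00 | 82.50 | 151.00 | 185625.00 | 339750.00
Σ | 7700.00 |  |  | 403250.00 | 616000.00
x_c = 403250.00 / 7700.00 = 52.37 mm
y_c = 616000.00 / 7700.00 = 80.00 mm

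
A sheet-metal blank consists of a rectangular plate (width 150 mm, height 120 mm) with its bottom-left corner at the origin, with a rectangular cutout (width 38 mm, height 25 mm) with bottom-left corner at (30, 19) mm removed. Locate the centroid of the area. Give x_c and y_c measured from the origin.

plate: A = 150 × 120 = 18000.00, centroid at (75.00, 60.00).
hole: A = −(38 × 25) = -950.00, centroid at (49.00, 31.50).
ΣA = 17050.00 mm², ΣAx_c = 1303450.00 mm³, ΣAy_c = 1050075.00 mm³.
x_c = 1303450.00/17050.00 = 76.45 mm; y_c = 1050075.00/17050.00 = 61.59 mm.

x_c = 76.45 mm, y_c = 61.59 mm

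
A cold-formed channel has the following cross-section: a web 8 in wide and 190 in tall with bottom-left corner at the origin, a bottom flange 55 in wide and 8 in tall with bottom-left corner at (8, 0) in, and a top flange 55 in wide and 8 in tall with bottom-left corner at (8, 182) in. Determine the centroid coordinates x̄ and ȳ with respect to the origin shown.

x̄ = 15.55 in, ȳ = 95.00 in

web: A = 8 × 190 = 1520.00, centroid at (4.00, 95.00).
bottom flange: A = 55 × 8 = 440.00, centroid at (35.50, 4.00).
top flange: A = 55 × 8 = 440.00, centroid at (35.50, 186.00).
ΣA = 2400.00 in²
ΣAx̄ = (1520.00)(4.00) + (440.00)(35.50) + (440.00)(35.50) = 37320.00 in³
ΣAȳ = (1520.00)(95.00) + (440.00)(4.00) + (440.00)(186.00) = 228000.00 in³
x̄ = 37320.00 / 2400.00 = 15.55 in
ȳ = 228000.00 / 2400.00 = 95.00 in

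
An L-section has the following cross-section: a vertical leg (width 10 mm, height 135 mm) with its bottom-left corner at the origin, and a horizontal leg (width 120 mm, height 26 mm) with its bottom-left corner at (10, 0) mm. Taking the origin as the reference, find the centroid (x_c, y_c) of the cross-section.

vertical leg: A = 10 × 135 = 1350.00, centroid at (5.00, 67.50).
horizontal leg: A = 120 × 26 = 3120.00, centroid at (70.00, 13.00).
ΣA = 4470.00 mm²
ΣAx_c = (1350.00)(5.00) + (3120.00)(70.00) = 225150.00 mm³
ΣAy_c = (1350.00)(67.50) + (3120.00)(13.00) = 131685.00 mm³
x_c = 225150.00 / 4470.00 = 50.37 mm
y_c = 131685.00 / 4470.00 = 29.46 mm

x_c = 50.37 mm, y_c = 29.46 mm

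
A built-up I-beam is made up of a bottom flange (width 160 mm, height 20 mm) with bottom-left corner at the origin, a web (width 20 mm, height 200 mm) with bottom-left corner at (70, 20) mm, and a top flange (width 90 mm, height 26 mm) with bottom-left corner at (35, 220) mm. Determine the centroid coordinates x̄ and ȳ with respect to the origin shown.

Part | A | x̄ᵢ | ȳᵢ | A·x̄ᵢ | A·ȳᵢ
bottom flange | 3200.00 | 80.00 | 10.00 | 256000.00 | 32000.00
web | 4000.00 | 80.00 | 120.00 | 320000.00 | 480000.00
top flange | 2340.00 | 80.00 | 233.00 | 187200.00 | 545220.00
Σ | 9540.00 |  |  | 763200.00 | 1057220.00
x̄ = 763200.00 / 9540.00 = 80.00 mm
ȳ = 1057220.00 / 9540.00 = 110.82 mm

x̄ = 80.00 mm, ȳ = 110.82 mm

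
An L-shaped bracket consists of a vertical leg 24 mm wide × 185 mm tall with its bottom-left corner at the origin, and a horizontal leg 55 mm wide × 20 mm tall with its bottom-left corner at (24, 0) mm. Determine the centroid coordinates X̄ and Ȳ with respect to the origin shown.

X̄ = 19.84 mm, Ȳ = 76.12 mm

vertical leg: A = 24 × 185 = 4440.00, centroid at (12.00, 92.50).
horizontal leg: A = 55 × 20 = 1100.00, centroid at (51.50, 10.00).
ΣA = 5540.00 mm², ΣAX̄ = 109930.00 mm³, ΣAȲ = 421700.00 mm³.
X̄ = 109930.00/5540.00 = 19.84 mm; Ȳ = 421700.00/5540.00 = 76.12 mm.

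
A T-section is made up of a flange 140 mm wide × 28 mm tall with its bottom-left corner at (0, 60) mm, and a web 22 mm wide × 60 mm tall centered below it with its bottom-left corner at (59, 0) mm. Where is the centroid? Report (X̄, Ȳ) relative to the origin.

web: A = 22 × 60 = 1320.00, centroid at (70.00, 30.00).
flange: A = 140 × 28 = 3920.00, centroid at (70.00, 74.00).
ΣA = 5240.00 mm², ΣAX̄ = 366800.00 mm³, ΣAȲ = 329680.00 mm³.
X̄ = 366800.00/5240.00 = 70.00 mm; Ȳ = 329680.00/5240.00 = 62.92 mm.

X̄ = 70.00 mm, Ȳ = 62.92 mm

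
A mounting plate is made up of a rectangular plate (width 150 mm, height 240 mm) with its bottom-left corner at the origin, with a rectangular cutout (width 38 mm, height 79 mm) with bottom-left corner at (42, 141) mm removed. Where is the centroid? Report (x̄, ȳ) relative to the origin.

x̄ = 76.27 mm, ȳ = 114.50 mm

Part | A | x̄ᵢ | ȳᵢ | A·x̄ᵢ | A·ȳᵢ
plate | 36000.00 | 75.00 | 120.00 | 2700000.00 | 4320000.00
hole | -3002.00 | 61.00 | 180.50 | -183122.00 | -541861.00
Σ | 32998.00 |  |  | 2516878.00 | 3778139.00
x̄ = 2516878.00 / 32998.00 = 76.27 mm
ȳ = 3778139.00 / 32998.00 = 114.50 mm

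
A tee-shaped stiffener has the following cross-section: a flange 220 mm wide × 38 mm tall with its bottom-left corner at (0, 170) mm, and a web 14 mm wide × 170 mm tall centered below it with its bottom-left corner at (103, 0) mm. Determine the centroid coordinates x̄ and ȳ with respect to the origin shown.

Part | A | x̄ᵢ | ȳᵢ | A·x̄ᵢ | A·ȳᵢ
web | 2380.00 | 110.00 | 85.00 | 261800.00 | 202300.00
flange | 8360.00 | 110.00 | 189.00 | 919600.00 | 1580040.00
Σ | 10740.00 |  |  | 1181400.00 | 1782340.00
x̄ = 1181400.00 / 10740.00 = 110.00 mm
ȳ = 1782340.00 / 10740.00 = 165.95 mm

x̄ = 110.00 mm, ȳ = 165.95 mm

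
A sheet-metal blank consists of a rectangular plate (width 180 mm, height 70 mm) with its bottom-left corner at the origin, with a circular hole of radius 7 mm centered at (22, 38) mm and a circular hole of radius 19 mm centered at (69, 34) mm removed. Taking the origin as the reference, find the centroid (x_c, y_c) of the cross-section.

plate: A = 180 × 70 = 12600.00, centroid at (90.00, 35.00).
hole 1: A = −π·7² = -153.94, centroid at (22.00, 38.00).
hole 2: A = −π·19² = -1134.11, centroid at (69.00, 34.00).
ΣA = 11311.95 mm², ΣAx_c = 1052359.43 mm³, ΣAy_c = 396590.45 mm³.
x_c = 1052359.43/11311.95 = 93.03 mm; y_c = 396590.45/11311.95 = 35.06 mm.

x_c = 93.03 mm, y_c = 35.06 mm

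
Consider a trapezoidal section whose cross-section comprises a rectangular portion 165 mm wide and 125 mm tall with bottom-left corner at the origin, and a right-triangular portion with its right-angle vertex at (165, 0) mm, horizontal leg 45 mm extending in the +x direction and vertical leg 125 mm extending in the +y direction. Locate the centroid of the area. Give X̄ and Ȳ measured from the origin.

X̄ = 94.20 mm, Ȳ = 60.00 mm

rectangular portion: A = 165 × 125 = 20625.00, centroid at (82.50, 62.50).
triangular portion: A = ½·45·125 = 2812.50, centroid at (180.00, 41.67).
ΣA = 23437.50 mm²
ΣAX̄ = (20625.00)(82.50) + (2812.50)(180.00) = 2207812.50 mm³
ΣAȲ = (20625.00)(62.50) + (2812.50)(41.67) = 1406250.00 mm³
X̄ = 2207812.50 / 23437.50 = 94.20 mm
Ȳ = 1406250.00 / 23437.50 = 60.00 mm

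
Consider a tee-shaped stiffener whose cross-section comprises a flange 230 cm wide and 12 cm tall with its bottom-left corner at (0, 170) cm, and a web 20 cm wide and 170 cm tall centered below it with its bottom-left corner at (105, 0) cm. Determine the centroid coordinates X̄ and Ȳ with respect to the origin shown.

Part | A | x̄ᵢ | ȳᵢ | A·x̄ᵢ | A·ȳᵢ
web | 3400.00 | 115.00 | 85.00 | 391000.00 | 289000.00
flange | 2760.00 | 115.00 | 176.00 | 317400.00 | 485760.00
Σ | 6160.00 |  |  | 708400.00 | 774760.00
X̄ = 708400.00 / 6160.00 = 115.00 cm
Ȳ = 774760.00 / 6160.00 = 125.77 cm

X̄ = 115.00 cm, Ȳ = 125.77 cm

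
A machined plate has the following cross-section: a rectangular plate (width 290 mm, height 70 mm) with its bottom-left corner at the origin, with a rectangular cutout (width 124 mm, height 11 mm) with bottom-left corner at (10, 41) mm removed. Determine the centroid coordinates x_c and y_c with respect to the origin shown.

plate: A = 290 × 70 = 20300.00, centroid at (145.00, 35.00).
hole: A = −(124 × 11) = -1364.00, centroid at (72.00, 46.50).
ΣA = 18936.00 mm²
ΣAx_c = (20300.00)(145.00) + (-1364.00)(72.00) = 2845292.00 mm³
ΣAy_c = (20300.00)(35.00) + (-1364.00)(46.50) = 647074.00 mm³
x_c = 2845292.00 / 18936.00 = 150.26 mm
y_c = 647074.00 / 18936.00 = 34.17 mm

x_c = 150.26 mm, y_c = 34.17 mm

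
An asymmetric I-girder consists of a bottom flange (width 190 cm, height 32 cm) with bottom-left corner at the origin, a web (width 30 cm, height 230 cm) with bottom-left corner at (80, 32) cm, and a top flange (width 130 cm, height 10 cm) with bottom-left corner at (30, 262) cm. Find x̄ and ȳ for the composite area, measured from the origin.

x̄ = 95.00 cm, ȳ = 102.15 cm

bottom flange: A = 190 × 32 = 6080.00, centroid at (95.00, 16.00).
web: A = 30 × 230 = 6900.00, centroid at (95.00, 147.00).
top flange: A = 130 × 10 = 1300.00, centroid at (95.00, 267.00).
ΣA = 14280.00 cm², ΣAx̄ = 1356600.00 cm³, ΣAȳ = 1458680.00 cm³.
x̄ = 1356600.00/14280.00 = 95.00 cm; ȳ = 1458680.00/14280.00 = 102.15 cm.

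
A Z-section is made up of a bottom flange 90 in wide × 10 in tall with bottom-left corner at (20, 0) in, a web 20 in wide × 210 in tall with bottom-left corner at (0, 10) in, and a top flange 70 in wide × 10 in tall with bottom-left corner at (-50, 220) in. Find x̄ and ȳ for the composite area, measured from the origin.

x̄ = 15.52 in, ȳ = 111.21 in

Part | A | x̄ᵢ | ȳᵢ | A·x̄ᵢ | A·ȳᵢ
bottom flange | 900.00 | 65.00 | 5.00 | 58500.00 | 4500.00
web | 4200.00 | 10.00 | 115.00 | 42000.00 | 483000.00
top flange | 700.00 | -15.00 | 225.00 | -10500.00 | 157500.00
Σ | 5800.00 |  |  | 90000.00 | 645000.00
x̄ = 90000.00 / 5800.00 = 15.52 in
ȳ = 645000.00 / 5800.00 = 111.21 in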